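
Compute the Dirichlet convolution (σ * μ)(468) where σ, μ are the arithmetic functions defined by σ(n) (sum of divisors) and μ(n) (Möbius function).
(σ * μ)(468) = 468

Divisors of 468: [1, 2, 3, 4, 6, 9, 12, 13, 18, 26, 36, 39, 52, 78, 117, 156, 234, 468]. For each d | 468:
  d = 1: σ(1) · μ(468/1) = 1 · 0 = 0
  d = 2: σ(2) · μ(468/2) = 3 · 0 = 0
  d = 3: σ(3) · μ(468/3) = 4 · 0 = 0
  d = 4: σ(4) · μ(468/4) = 7 · 0 = 0
  d = 6: σ(6) · μ(468/6) = 12 · -1 = -12
  d = 9: σ(9) · μ(468/9) = 13 · 0 = 0
  d = 12: σ(12) · μ(468/12) = 28 · 1 = 28
  d = 13: σ(13) · μ(468/13) = 14 · 0 = 0
  d = 18: σ(18) · μ(468/18) = 39 · 1 = 39
  d = 26: σ(26) · μ(468/26) = 42 · 0 = 0
  d = 36: σ(36) · μ(468/36) = 91 · -1 = -91
  d = 39: σ(39) · μ(468/39) = 56 · 0 = 0
  d = 52: σ(52) · μ(468/52) = 98 · 0 = 0
  d = 78: σ(78) · μ(468/78) = 168 · 1 = 168
  d = 117: σ(117) · μ(468/117) = 182 · 0 = 0
  d = 156: σ(156) · μ(468/156) = 392 · -1 = -392
  d = 234: σ(234) · μ(468/234) = 546 · -1 = -546
  d = 468: σ(468) · μ(468/468) = 1274 · 1 = 1274
Summing: (σ * μ)(468) = 0 + 0 + 0 + 0 + -12 + 0 + 28 + 0 + 39 + 0 + -91 + 0 + 0 + 168 + 0 + -392 + -546 + 1274 = 468.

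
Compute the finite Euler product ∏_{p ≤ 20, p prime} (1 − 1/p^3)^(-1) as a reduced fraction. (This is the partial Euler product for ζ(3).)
∏ = 3674541645775/3057655868928

The primes p ≤ 20 are [2, 3, 5, 7, 11, 13, 17, 19]. For each prime, (1 − 1/p^3)^(-1) = p^3 / (p^3 − 1). The product is (1 − 1/2^3)^(-1), (1 − 1/3^3)^(-1), (1 − 1/5^3)^(-1), (1 − 1/7^3)^(-1), (1 − 1/11^3)^(-1), (1 − 1/13^3)^(-1), (1 − 1/17^3)^(-1), (1 − 1/19^3)^(-1) = ∏ p^3 / (p^3 − 1) = 3674541645775/3057655868928.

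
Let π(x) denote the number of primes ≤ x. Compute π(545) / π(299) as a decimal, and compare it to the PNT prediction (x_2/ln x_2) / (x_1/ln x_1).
π(545)/π(299) = 100/62 ≈ 1.6129;  PNT prediction ≈ 1.6491.

π(299) = 62 and π(545) = 100, so π(545)/π(299) ≈ 1.6129. The PNT-predicted ratio is (545/ln(545)) / (299/ln(299)) ≈ 1.6491. The two agree to within a few percent, as expected.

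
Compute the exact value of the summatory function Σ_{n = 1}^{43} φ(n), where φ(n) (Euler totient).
Σ_{n ≤ 43} φ(n) = 584

Compute φ(n) for each 1 ≤ n ≤ 43: φ(1) = 1, φ(2) = 1, φ(3) = 2, φ(4) = 2, φ(5) = 4, φ(6) = 2, φ(7) = 6, φ(8) = 4, φ(9) = 6, φ(10) = 4, φ(11) = 10, φ(12) = 4, φ(13) = 12, φ(14) = 6, φ(15) = 8, φ(16) = 8, φ(17) = 16, φ(18) = 6, φ(19) = 18, φ(20) = 8, φ(21) = 12, φ(22) = 10, φ(23) = 22, φ(24) = 8, φ(25) = 20, φ(26) = 12, φ(27) = 18, φ(28) = 12, φ(29) = 28, φ(30) = 8, φ(31) = 30, φ(32) = 16, φ(33) = 20, φ(34) = 16, φ(35) = 24, φ(36) = 12, φ(37) = 36, φ(38) = 18, φ(39) = 24, φ(40) = 16, φ(41) = 40, φ(42) = 12, φ(43) = 42. Summing all 43 values: 584. (Average order: Σ_{n ≤ x} φ(n) ~ (3/π²) x². For x = 43, (3/π²)·43² ≈ 562.03.)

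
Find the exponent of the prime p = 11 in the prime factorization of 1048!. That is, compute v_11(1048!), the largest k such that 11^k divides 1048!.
v_11(1048!) = 103

Legendre's formula: v_p(n!) = Σ_{k ≥ 1} ⌊n / p^k⌋. For p = 11, n = 1048, the terms are:
  ⌊1048/11^1⌋ = ⌊1048/11⌋ = 95
  ⌊1048/11^2⌋ = ⌊1048/121⌋ = 8
(the next term ⌊1048/11^3⌋ = 0, terminating the sum). Summing: v_11(1048!) = 95 + 8 = 103.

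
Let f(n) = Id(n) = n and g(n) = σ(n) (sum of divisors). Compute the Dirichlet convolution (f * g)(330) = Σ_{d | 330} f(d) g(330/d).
(Id * σ)(330) = 8855

Divisors of 330: [1, 2, 3, 5, 6, 10, 11, 15, 22, 30, 33, 55, 66, 110, 165, 330]. For each d | 330:
  d = 1: Id(1) · σ(330/1) = 1 · 864 = 864
  d = 2: Id(2) · σ(330/2) = 2 · 288 = 576
  d = 3: Id(3) · σ(330/3) = 3 · 216 = 648
  d = 5: Id(5) · σ(330/5) = 5 · 144 = 720
  d = 6: Id(6) · σ(330/6) = 6 · 72 = 432
  d = 10: Id(10) · σ(330/10) = 10 · 48 = 480
  d = 11: Id(11) · σ(330/11) = 11 · 72 = 792
  d = 15: Id(15) · σ(330/15) = 15 · 36 = 540
  d = 22: Id(22) · σ(330/22) = 22 · 24 = 528
  d = 30: Id(30) · σ(330/30) = 30 · 12 = 360
  d = 33: Id(33) · σ(330/33) = 33 · 18 = 594
  d = 55: Id(55) · σ(330/55) = 55 · 12 = 660
  d = 66: Id(66) · σ(330/66) = 66 · 6 = 396
  d = 110: Id(110) · σ(330/110) = 110 · 4 = 440
  d = 165: Id(165) · σ(330/165) = 165 · 3 = 495
  d = 330: Id(330) · σ(330/330) = 330 · 1 = 330
Summing: (Id * σ)(330) = 864 + 576 + 648 + 720 + 432 + 480 + 792 + 540 + 528 + 360 + 594 + 660 + 396 + 440 + 495 + 330 = 8855.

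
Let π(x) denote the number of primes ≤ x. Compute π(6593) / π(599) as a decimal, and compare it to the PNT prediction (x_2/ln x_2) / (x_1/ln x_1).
π(6593)/π(599) = 852/109 ≈ 7.8165;  PNT prediction ≈ 8.0046.

π(599) = 109 and π(6593) = 852, so π(6593)/π(599) ≈ 7.8165. The PNT-predicted ratio is (6593/ln(6593)) / (599/ln(599)) ≈ 8.0046. The two agree to within a few percent, as expected.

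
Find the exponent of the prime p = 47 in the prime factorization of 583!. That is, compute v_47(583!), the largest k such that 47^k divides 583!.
v_47(583!) = 12

Legendre's formula: v_p(n!) = Σ_{k ≥ 1} ⌊n / p^k⌋. For p = 47, n = 583, the terms are:
  ⌊583/47^1⌋ = ⌊583/47⌋ = 12
(the next term ⌊583/47^2⌋ = 0, terminating the sum). Summing: v_47(583!) = 12 = 12.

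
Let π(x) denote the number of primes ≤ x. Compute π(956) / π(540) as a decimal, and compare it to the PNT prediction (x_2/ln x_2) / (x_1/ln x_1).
π(956)/π(540) = 162/99 ≈ 1.6364;  PNT prediction ≈ 1.6230.

π(540) = 99 and π(956) = 162, so π(956)/π(540) ≈ 1.6364. The PNT-predicted ratio is (956/ln(956)) / (540/ln(540)) ≈ 1.6230. The two agree to within a few percent, as expected.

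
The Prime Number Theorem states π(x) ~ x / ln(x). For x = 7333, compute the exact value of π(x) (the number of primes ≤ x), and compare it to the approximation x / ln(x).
π(7333) = 935;  x/ln(x) ≈ 823.92;  relative error ≈ 11.88%.

Directly count primes up to 7333: π(7333) = 935. The PNT approximation gives 7333/ln(7333) ≈ 7333/8.90014 ≈ 823.92. Relative error (π(x) − x/ln(x)) / π(x) ≈ 11.88%; the approximation is known to undercount slightly (Li(x) is a better estimate).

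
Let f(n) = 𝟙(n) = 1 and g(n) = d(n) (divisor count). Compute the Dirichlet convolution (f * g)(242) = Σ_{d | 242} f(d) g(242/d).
(𝟙 * d)(242) = 18

Divisors of 242: [1, 2, 11, 22, 121, 242]. For each d | 242:
  d = 1: 𝟙(1) · d(242/1) = 1 · 6 = 6
  d = 2: 𝟙(2) · d(242/2) = 1 · 3 = 3
  d = 11: 𝟙(11) · d(242/11) = 1 · 4 = 4
  d = 22: 𝟙(22) · d(242/22) = 1 · 2 = 2
  d = 121: 𝟙(121) · d(242/121) = 1 · 2 = 2
  d = 242: 𝟙(242) · d(242/242) = 1 · 1 = 1
Summing: (𝟙 * d)(242) = 6 + 3 + 4 + 2 + 2 + 1 = 18.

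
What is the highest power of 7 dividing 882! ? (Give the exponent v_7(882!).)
v_7(882!) = 146

Legendre's formula: v_p(n!) = Σ_{k ≥ 1} ⌊n / p^k⌋. For p = 7, n = 882, the terms are:
  ⌊882/7^1⌋ = ⌊882/7⌋ = 126
  ⌊882/7^2⌋ = ⌊882/49⌋ = 18
  ⌊882/7^3⌋ = ⌊882/343⌋ = 2
(the next term ⌊882/7^4⌋ = 0, terminating the sum). Summing: v_7(882!) = 126 + 18 + 2 = 146.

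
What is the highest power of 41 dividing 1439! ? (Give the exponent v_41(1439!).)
v_41(1439!) = 35

Legendre's formula: v_p(n!) = Σ_{k ≥ 1} ⌊n / p^k⌋. For p = 41, n = 1439, the terms are:
  ⌊1439/41^1⌋ = ⌊1439/41⌋ = 35
(the next term ⌊1439/41^2⌋ = 0, terminating the sum). Summing: v_41(1439!) = 35 = 35.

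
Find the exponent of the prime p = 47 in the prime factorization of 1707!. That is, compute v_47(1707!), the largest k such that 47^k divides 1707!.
v_47(1707!) = 36

Legendre's formula: v_p(n!) = Σ_{k ≥ 1} ⌊n / p^k⌋. For p = 47, n = 1707, the terms are:
  ⌊1707/47^1⌋ = ⌊1707/47⌋ = 36
(the next term ⌊1707/47^2⌋ = 0, terminating the sum). Summing: v_47(1707!) = 36 = 36.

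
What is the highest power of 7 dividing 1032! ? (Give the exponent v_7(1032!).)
v_7(1032!) = 171

Legendre's formula: v_p(n!) = Σ_{k ≥ 1} ⌊n / p^k⌋. For p = 7, n = 1032, the terms are:
  ⌊1032/7^1⌋ = ⌊1032/7⌋ = 147
  ⌊1032/7^2⌋ = ⌊1032/49⌋ = 21
  ⌊1032/7^3⌋ = ⌊1032/343⌋ = 3
(the next term ⌊1032/7^4⌋ = 0, terminating the sum). Summing: v_7(1032!) = 147 + 21 + 3 = 171.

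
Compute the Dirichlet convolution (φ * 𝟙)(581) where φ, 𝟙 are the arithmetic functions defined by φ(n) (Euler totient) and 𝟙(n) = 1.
(φ * 𝟙)(581) = 581

Divisors of 581: [1, 7, 83, 581]. For each d | 581:
  d = 1: φ(1) · 𝟙(581/1) = 1 · 1 = 1
  d = 7: φ(7) · 𝟙(581/7) = 6 · 1 = 6
  d = 83: φ(83) · 𝟙(581/83) = 82 · 1 = 82
  d = 581: φ(581) · 𝟙(581/581) = 492 · 1 = 492
Summing: (φ * 𝟙)(581) = 1 + 6 + 82 + 492 = 581.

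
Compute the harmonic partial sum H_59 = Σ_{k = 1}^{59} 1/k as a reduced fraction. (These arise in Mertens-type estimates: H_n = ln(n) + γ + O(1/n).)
H_59 = 15063255090319832863132951/3230237388259077233637600

Direct summation: H_59 = 1 + 1/2 + ... + 1/59. The least common denominator is lcm(1, ..., 59) = 9690712164777231700912800; over this denominator the numerator is 9690712164777231700912800 + 4845356082388615850456400 + 3230237388259077233637600 + 2422678041194307925228200 + 1938142432955446340182560 + 1615118694129538616818800 + 1384387452111033100130400 + 1211339020597153962614100 + 1076745796086359077879200 + 969071216477723170091280 + 880973833161566518264800 + 807559347064769308409400 + 745439397290556284685600 + 692193726055516550065200 + 646047477651815446727520 + 605669510298576981307050 + 570041892045719511818400 + 538372898043179538939600 + 510037482356696405311200 + 484535608238861585045640 + 461462484037011033376800 + 440486916580783259132400 + 421335311512053552213600 + 403779673532384654204700 + 387628486591089268036512 + 372719698645278142342800 + 358915265362119692626400 + 346096863027758275032600 + 334162488440594196583200 + 323023738825907723363760 + 312603618218620377448800 + 302834755149288490653525 + 293657944387188839421600 + 285020946022859755909200 + 276877490422206620026080 + 269186449021589769469800 + 261911139588573829754400 + 255018741178348202655600 + 248479799096852094895200 + 242267804119430792522820 + 236358833287249553680800 + 230731242018505516688400 + 225365399180865853509600 + 220243458290391629566200 + 215349159217271815575840 + 210667655756026776106800 + 206185365208026206402400 + 201889836766192327102350 + 197769636015861871447200 + 193814243295544634018256 + 190013964015239837272800 + 186359849322639071171400 + 182843625750513805677600 + 179457632681059846313200 + 176194766632313303652960 + 173048431513879137516300 + 170012494118898801770400 + 167081244220297098291600 + 164249358725037825439200 = 45189765270959498589398853, so H_59 = 45189765270959498589398853/9690712164777231700912800; reducing by gcd(45189765270959498589398853, 9690712164777231700912800) = 3 gives 15063255090319832863132951/3230237388259077233637600 ≈ 4.66320. (The PNT-adjacent estimate ln(59) + γ ≈ 4.65475 matches within O(1/n).)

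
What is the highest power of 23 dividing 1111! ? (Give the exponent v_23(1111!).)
v_23(1111!) = 50

Legendre's formula: v_p(n!) = Σ_{k ≥ 1} ⌊n / p^k⌋. For p = 23, n = 1111, the terms are:
  ⌊1111/23^1⌋ = ⌊1111/23⌋ = 48
  ⌊1111/23^2⌋ = ⌊1111/529⌋ = 2
(the next term ⌊1111/23^3⌋ = 0, terminating the sum). Summing: v_23(1111!) = 48 + 2 = 50.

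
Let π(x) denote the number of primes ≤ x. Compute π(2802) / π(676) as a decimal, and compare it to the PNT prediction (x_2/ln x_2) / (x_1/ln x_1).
π(2802)/π(676) = 408/122 ≈ 3.3443;  PNT prediction ≈ 3.4025.

π(676) = 122 and π(2802) = 408, so π(2802)/π(676) ≈ 3.3443. The PNT-predicted ratio is (2802/ln(2802)) / (676/ln(676)) ≈ 3.4025. The two agree to within a few percent, as expected.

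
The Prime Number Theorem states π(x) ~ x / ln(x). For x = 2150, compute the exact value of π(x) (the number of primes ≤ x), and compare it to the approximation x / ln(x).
π(2150) = 324;  x/ln(x) ≈ 280.20;  relative error ≈ 13.52%.

Directly count primes up to 2150: π(2150) = 324. The PNT approximation gives 2150/ln(2150) ≈ 2150/7.67322 ≈ 280.20. Relative error (π(x) − x/ln(x)) / π(x) ≈ 13.52%; the approximation is known to undercount slightly (Li(x) is a better estimate).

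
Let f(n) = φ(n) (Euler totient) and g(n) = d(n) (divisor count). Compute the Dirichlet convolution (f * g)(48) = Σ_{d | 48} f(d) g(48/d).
(φ * d)(48) = 124

Divisors of 48: [1, 2, 3, 4, 6, 8, 12, 16, 24, 48]. For each d | 48:
  d = 1: φ(1) · d(48/1) = 1 · 10 = 10
  d = 2: φ(2) · d(48/2) = 1 · 8 = 8
  d = 3: φ(3) · d(48/3) = 2 · 5 = 10
  d = 4: φ(4) · d(48/4) = 2 · 6 = 12
  d = 6: φ(6) · d(48/6) = 2 · 4 = 8
  d = 8: φ(8) · d(48/8) = 4 · 4 = 16
  d = 12: φ(12) · d(48/12) = 4 · 3 = 12
  d = 16: φ(16) · d(48/16) = 8 · 2 = 16
  d = 24: φ(24) · d(48/24) = 8 · 2 = 16
  d = 48: φ(48) · d(48/48) = 16 · 1 = 16
Summing: (φ * d)(48) = 10 + 8 + 10 + 12 + 8 + 16 + 12 + 16 + 16 + 16 = 124.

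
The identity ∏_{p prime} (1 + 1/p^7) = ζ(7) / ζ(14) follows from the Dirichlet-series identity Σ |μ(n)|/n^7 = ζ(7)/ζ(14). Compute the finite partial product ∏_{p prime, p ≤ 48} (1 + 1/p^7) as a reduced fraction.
∏ = 263853992248183929955588067841649958807762565359040660091503223132247928290282626850939575242745161896165376/261685269908462752626449098337825267072687203746267710284915637456014619560925349129829845059340019784340625

The primes p ≤ 48 are [2, 3, 5, 7, 11, 13, 17, 19, 23, 29, 31, 37, 41, 43, 47]. For each, (1 + 1/p^7) = (p^7 + 1)/p^7. Multiplying these fractions over p ∈ [2, 3, 5, 7, 11, 13, 17, 19, 23, 29, 31, 37, 41, 43, 47] gives 263853992248183929955588067841649958807762565359040660091503223132247928290282626850939575242745161896165376/261685269908462752626449098337825267072687203746267710284915637456014619560925349129829845059340019784340625. (In the limit P → ∞ this tends to ζ(7)/ζ(14).)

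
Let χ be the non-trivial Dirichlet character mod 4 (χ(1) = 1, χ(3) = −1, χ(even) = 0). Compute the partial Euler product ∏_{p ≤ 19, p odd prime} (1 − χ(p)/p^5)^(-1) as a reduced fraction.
∏ = 8959395755957897476417566375/8993950909687588250159808512

The odd primes p ≤ 19 are [3, 5, 7, 11, 13, 17, 19]. For each, χ(p) = 1 if p ≡ 1 mod 4, χ(p) = −1 if p ≡ 3 mod 4. Taking (1 − χ(p)/p^5)^(-1) = p^5/(p^5 − χ(p)): (1 − (-1)/3^5)^(-1) · (1 − (1)/5^5)^(-1) · (1 − (-1)/7^5)^(-1) · (1 − (-1)/11^5)^(-1) · (1 − (1)/13^5)^(-1) · (1 − (1)/17^5)^(-1) · (1 − (-1)/19^5)^(-1) = 8959395755957897476417566375/8993950909687588250159808512.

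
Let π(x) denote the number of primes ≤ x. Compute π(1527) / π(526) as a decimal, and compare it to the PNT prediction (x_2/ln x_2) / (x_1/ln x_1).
π(1527)/π(526) = 241/99 ≈ 2.4343;  PNT prediction ≈ 2.4810.

π(526) = 99 and π(1527) = 241, so π(1527)/π(526) ≈ 2.4343. The PNT-predicted ratio is (1527/ln(1527)) / (526/ln(526)) ≈ 2.4810. The two agree to within a few percent, as expected.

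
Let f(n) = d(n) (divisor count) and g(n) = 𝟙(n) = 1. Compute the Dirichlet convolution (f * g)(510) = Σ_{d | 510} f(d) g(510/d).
(d * 𝟙)(510) = 81

Divisors of 510: [1, 2, 3, 5, 6, 10, 15, 17, 30, 34, 51, 85, 102, 170, 255, 510]. For each d | 510:
  d = 1: d(1) · 𝟙(510/1) = 1 · 1 = 1
  d = 2: d(2) · 𝟙(510/2) = 2 · 1 = 2
  d = 3: d(3) · 𝟙(510/3) = 2 · 1 = 2
  d = 5: d(5) · 𝟙(510/5) = 2 · 1 = 2
  d = 6: d(6) · 𝟙(510/6) = 4 · 1 = 4
  d = 10: d(10) · 𝟙(510/10) = 4 · 1 = 4
  d = 15: d(15) · 𝟙(510/15) = 4 · 1 = 4
  d = 17: d(17) · 𝟙(510/17) = 2 · 1 = 2
  d = 30: d(30) · 𝟙(510/30) = 8 · 1 = 8
  d = 34: d(34) · 𝟙(510/34) = 4 · 1 = 4
  d = 51: d(51) · 𝟙(510/51) = 4 · 1 = 4
  d = 85: d(85) · 𝟙(510/85) = 4 · 1 = 4
  d = 102: d(102) · 𝟙(510/102) = 8 · 1 = 8
  d = 170: d(170) · 𝟙(510/170) = 8 · 1 = 8
  d = 255: d(255) · 𝟙(510/255) = 8 · 1 = 8
  d = 510: d(510) · 𝟙(510/510) = 16 · 1 = 16
Summing: (d * 𝟙)(510) = 1 + 2 + 2 + 2 + 4 + 4 + 4 + 2 + 8 + 4 + 4 + 4 + 8 + 8 + 8 + 16 = 81.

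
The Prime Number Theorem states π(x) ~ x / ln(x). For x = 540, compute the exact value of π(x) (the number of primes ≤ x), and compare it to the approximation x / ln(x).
π(540) = 99;  x/ln(x) ≈ 85.83;  relative error ≈ 13.30%.

Directly count primes up to 540: π(540) = 99. The PNT approximation gives 540/ln(540) ≈ 540/6.29157 ≈ 85.83. Relative error (π(x) − x/ln(x)) / π(x) ≈ 13.30%; the approximation is known to undercount slightly (Li(x) is a better estimate).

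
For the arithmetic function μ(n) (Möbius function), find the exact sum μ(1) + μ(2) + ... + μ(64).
Σ_{n ≤ 64} μ(n) = -1

Compute μ(n) for each 1 ≤ n ≤ 64: μ(1) = 1, μ(2) = -1, μ(3) = -1, μ(4) = 0, μ(5) = -1, μ(6) = 1, μ(7) = -1, μ(8) = 0, μ(9) = 0, μ(10) = 1, μ(11) = -1, μ(12) = 0, μ(13) = -1, μ(14) = 1, μ(15) = 1, μ(16) = 0, μ(17) = -1, μ(18) = 0, μ(19) = -1, μ(20) = 0, μ(21) = 1, μ(22) = 1, μ(23) = -1, μ(24) = 0, μ(25) = 0, μ(26) = 1, μ(27) = 0, μ(28) = 0, μ(29) = -1, μ(30) = -1, μ(31) = -1, μ(32) = 0, μ(33) = 1, μ(34) = 1, μ(35) = 1, μ(36) = 0, μ(37) = -1, μ(38) = 1, μ(39) = 1, μ(40) = 0, μ(41) = -1, μ(42) = -1, μ(43) = -1, μ(44) = 0, μ(45) = 0, μ(46) = 1, μ(47) = -1, μ(48) = 0, μ(49) = 0, μ(50) = 0, μ(51) = 1, μ(52) = 0, μ(53) = -1, μ(54) = 0, μ(55) = 1, μ(56) = 0, μ(57) = 1, μ(58) = 1, μ(59) = -1, μ(60) = 0, μ(61) = -1, μ(62) = 1, μ(63) = 0, μ(64) = 0. Summing all 64 values: -1. (Mertens function M(x) = Σ_{n ≤ x} μ(n); on average M(x) should be small (PNT ⟺ M(x) = o(x)).)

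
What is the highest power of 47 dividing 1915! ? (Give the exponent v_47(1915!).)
v_47(1915!) = 40

Legendre's formula: v_p(n!) = Σ_{k ≥ 1} ⌊n / p^k⌋. For p = 47, n = 1915, the terms are:
  ⌊1915/47^1⌋ = ⌊1915/47⌋ = 40
(the next term ⌊1915/47^2⌋ = 0, terminating the sum). Summing: v_47(1915!) = 40 = 40.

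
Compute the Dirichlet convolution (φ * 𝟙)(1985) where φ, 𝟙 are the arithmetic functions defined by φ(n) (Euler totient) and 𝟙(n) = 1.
(φ * 𝟙)(1985) = 1985

Divisors of 1985: [1, 5, 397, 1985]. For each d | 1985:
  d = 1: φ(1) · 𝟙(1985/1) = 1 · 1 = 1
  d = 5: φ(5) · 𝟙(1985/5) = 4 · 1 = 4
  d = 397: φ(397) · 𝟙(1985/397) = 396 · 1 = 396
  d = 1985: φ(1985) · 𝟙(1985/1985) = 1584 · 1 = 1584
Summing: (φ * 𝟙)(1985) = 1 + 4 + 396 + 1584 = 1985.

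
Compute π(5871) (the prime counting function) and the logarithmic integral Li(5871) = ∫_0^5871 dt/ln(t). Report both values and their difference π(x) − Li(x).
π(5871) = 773;  Li(5871) ≈ 785.57;  π(x) − Li(x) ≈ -12.57.

Direct count of primes ≤ 5871 gives π(5871) = 773. Numerical evaluation of the logarithmic integral gives Li(5871) ≈ 785.57. The difference π(x) − Li(x) ≈ -12.57 is typically negative for small/moderate x (Li(x) overestimates), though Littlewood's theorem shows this sign changes infinitely often.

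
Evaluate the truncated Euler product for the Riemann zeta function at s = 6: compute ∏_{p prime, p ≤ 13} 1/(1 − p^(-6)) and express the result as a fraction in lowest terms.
∏ = 14388679339409375/14143390691632128

The primes p ≤ 13 are [2, 3, 5, 7, 11, 13]. For each prime, (1 − 1/p^6)^(-1) = p^6 / (p^6 − 1). The product is (1 − 1/2^6)^(-1), (1 − 1/3^6)^(-1), (1 − 1/5^6)^(-1), (1 − 1/7^6)^(-1), (1 − 1/11^6)^(-1), (1 − 1/13^6)^(-1) = ∏ p^6 / (p^6 − 1) = 14388679339409375/14143390691632128.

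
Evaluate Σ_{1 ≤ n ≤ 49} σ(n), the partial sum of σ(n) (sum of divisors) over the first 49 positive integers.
Σ_{n ≤ 49} σ(n) = 1987

Compute σ(n) for each 1 ≤ n ≤ 49: σ(1) = 1, σ(2) = 3, σ(3) = 4, σ(4) = 7, σ(5) = 6, σ(6) = 12, σ(7) = 8, σ(8) = 15, σ(9) = 13, σ(10) = 18, σ(11) = 12, σ(12) = 28, σ(13) = 14, σ(14) = 24, σ(15) = 24, σ(16) = 31, σ(17) = 18, σ(18) = 39, σ(19) = 20, σ(20) = 42, σ(21) = 32, σ(22) = 36, σ(23) = 24, σ(24) = 60, σ(25) = 31, σ(26) = 42, σ(27) = 40, σ(28) = 56, σ(29) = 30, σ(30) = 72, σ(31) = 32, σ(32) = 63, σ(33) = 48, σ(34) = 54, σ(35) = 48, σ(36) = 91, σ(37) = 38, σ(38) = 60, σ(39) = 56, σ(40) = 90, σ(41) = 42, σ(42) = 96, σ(43) = 44, σ(44) = 84, σ(45) = 78, σ(46) = 72, σ(47) = 48, σ(48) = 124, σ(49) = 57. Summing all 49 values: 1987. (Average order: Σ_{n ≤ x} σ(n) ~ (π²/12) x². For x = 49, (π²/12)·49² ≈ 1974.74.)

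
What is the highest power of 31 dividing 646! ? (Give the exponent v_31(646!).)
v_31(646!) = 20

Legendre's formula: v_p(n!) = Σ_{k ≥ 1} ⌊n / p^k⌋. For p = 31, n = 646, the terms are:
  ⌊646/31^1⌋ = ⌊646/31⌋ = 20
(the next term ⌊646/31^2⌋ = 0, terminating the sum). Summing: v_31(646!) = 20 = 20.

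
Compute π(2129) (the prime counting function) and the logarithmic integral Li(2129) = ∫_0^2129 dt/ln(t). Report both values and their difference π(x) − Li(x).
π(2129) = 320;  Li(2129) ≈ 331.71;  π(x) − Li(x) ≈ -11.71.

Direct count of primes ≤ 2129 gives π(2129) = 320. Numerical evaluation of the logarithmic integral gives Li(2129) ≈ 331.71. The difference π(x) − Li(x) ≈ -11.71 is typically negative for small/moderate x (Li(x) overestimates), though Littlewood's theorem shows this sign changes infinitely often.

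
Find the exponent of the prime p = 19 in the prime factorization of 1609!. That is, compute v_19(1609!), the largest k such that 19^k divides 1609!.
v_19(1609!) = 88

Legendre's formula: v_p(n!) = Σ_{k ≥ 1} ⌊n / p^k⌋. For p = 19, n = 1609, the terms are:
  ⌊1609/19^1⌋ = ⌊1609/19⌋ = 84
  ⌊1609/19^2⌋ = ⌊1609/361⌋ = 4
(the next term ⌊1609/19^3⌋ = 0, terminating the sum). Summing: v_19(1609!) = 84 + 4 = 88.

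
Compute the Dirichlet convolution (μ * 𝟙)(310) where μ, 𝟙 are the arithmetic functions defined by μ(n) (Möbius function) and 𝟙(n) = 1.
(μ * 𝟙)(310) = 0

Divisors of 310: [1, 2, 5, 10, 31, 62, 155, 310]. For each d | 310:
  d = 1: μ(1) · 𝟙(310/1) = 1 · 1 = 1
  d = 2: μ(2) · 𝟙(310/2) = -1 · 1 = -1
  d = 5: μ(5) · 𝟙(310/5) = -1 · 1 = -1
  d = 10: μ(10) · 𝟙(310/10) = 1 · 1 = 1
  d = 31: μ(31) · 𝟙(310/31) = -1 · 1 = -1
  d = 62: μ(62) · 𝟙(310/62) = 1 · 1 = 1
  d = 155: μ(155) · 𝟙(310/155) = 1 · 1 = 1
  d = 310: μ(310) · 𝟙(310/310) = -1 · 1 = -1
Summing: (μ * 𝟙)(310) = 1 + -1 + -1 + 1 + -1 + 1 + 1 + -1 = 0.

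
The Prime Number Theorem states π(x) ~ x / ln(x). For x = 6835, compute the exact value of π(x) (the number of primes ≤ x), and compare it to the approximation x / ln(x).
π(6835) = 880;  x/ln(x) ≈ 774.08;  relative error ≈ 12.04%.

Directly count primes up to 6835: π(6835) = 880. The PNT approximation gives 6835/ln(6835) ≈ 6835/8.82981 ≈ 774.08. Relative error (π(x) − x/ln(x)) / π(x) ≈ 12.04%; the approximation is known to undercount slightly (Li(x) is a better estimate).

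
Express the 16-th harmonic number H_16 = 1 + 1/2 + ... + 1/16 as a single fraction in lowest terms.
H_16 = 2436559/720720

Direct summation: H_16 = 1 + 1/2 + ... + 1/16. The least common denominator is lcm(1, ..., 16) = 720720; over this denominator the numerator is 720720 + 360360 + 240240 + 180180 + 144144 + 120120 + 102960 + 90090 + 80080 + 72072 + 65520 + 60060 + 55440 + 51480 + 48048 + 45045 = 2436559, so H_16 = 2436559/720720 (already in lowest terms) ≈ 3.38073. (The PNT-adjacent estimate ln(16) + γ ≈ 3.34980 matches within O(1/n).)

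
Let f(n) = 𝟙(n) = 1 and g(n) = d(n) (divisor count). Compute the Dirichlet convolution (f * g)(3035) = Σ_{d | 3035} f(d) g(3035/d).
(𝟙 * d)(3035) = 9

Divisors of 3035: [1, 5, 607, 3035]. For each d | 3035:
  d = 1: 𝟙(1) · d(3035/1) = 1 · 4 = 4
  d = 5: 𝟙(5) · d(3035/5) = 1 · 2 = 2
  d = 607: 𝟙(607) · d(3035/607) = 1 · 2 = 2
  d = 3035: 𝟙(3035) · d(3035/3035) = 1 · 1 = 1
Summing: (𝟙 * d)(3035) = 4 + 2 + 2 + 1 = 9.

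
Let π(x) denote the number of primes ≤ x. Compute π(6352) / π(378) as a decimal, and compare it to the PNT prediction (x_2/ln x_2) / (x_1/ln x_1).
π(6352)/π(378) = 826/74 ≈ 11.1622;  PNT prediction ≈ 11.3894.

π(378) = 74 and π(6352) = 826, so π(6352)/π(378) ≈ 11.1622. The PNT-predicted ratio is (6352/ln(6352)) / (378/ln(378)) ≈ 11.3894. The two agree to within a few percent, as expected.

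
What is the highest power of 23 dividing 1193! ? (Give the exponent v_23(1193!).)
v_23(1193!) = 53

Legendre's formula: v_p(n!) = Σ_{k ≥ 1} ⌊n / p^k⌋. For p = 23, n = 1193, the terms are:
  ⌊1193/23^1⌋ = ⌊1193/23⌋ = 51
  ⌊1193/23^2⌋ = ⌊1193/529⌋ = 2
(the next term ⌊1193/23^3⌋ = 0, terminating the sum). Summing: v_23(1193!) = 51 + 2 = 53.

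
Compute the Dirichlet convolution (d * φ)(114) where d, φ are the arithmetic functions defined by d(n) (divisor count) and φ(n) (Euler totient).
(d * φ)(114) = 240

Divisors of 114: [1, 2, 3, 6, 19, 38, 57, 114]. For each d | 114:
  d = 1: d(1) · φ(114/1) = 1 · 36 = 36
  d = 2: d(2) · φ(114/2) = 2 · 36 = 72
  d = 3: d(3) · φ(114/3) = 2 · 18 = 36
  d = 6: d(6) · φ(114/6) = 4 · 18 = 72
  d = 19: d(19) · φ(114/19) = 2 · 2 = 4
  d = 38: d(38) · φ(114/38) = 4 · 2 = 8
  d = 57: d(57) · φ(114/57) = 4 · 1 = 4
  d = 114: d(114) · φ(114/114) = 8 · 1 = 8
Summing: (d * φ)(114) = 36 + 72 + 36 + 72 + 4 + 8 + 4 + 8 = 240.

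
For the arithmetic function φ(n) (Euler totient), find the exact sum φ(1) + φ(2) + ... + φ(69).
Σ_{n ≤ 69} φ(n) = 1470

Compute φ(n) for each 1 ≤ n ≤ 69: φ(1) = 1, φ(2) = 1, φ(3) = 2, φ(4) = 2, φ(5) = 4, φ(6) = 2, φ(7) = 6, φ(8) = 4, φ(9) = 6, φ(10) = 4, φ(11) = 10, φ(12) = 4, φ(13) = 12, φ(14) = 6, φ(15) = 8, φ(16) = 8, φ(17) = 16, φ(18) = 6, φ(19) = 18, φ(20) = 8, φ(21) = 12, φ(22) = 10, φ(23) = 22, φ(24) = 8, φ(25) = 20, φ(26) = 12, φ(27) = 18, φ(28) = 12, φ(29) = 28, φ(30) = 8, φ(31) = 30, φ(32) = 16, φ(33) = 20, φ(34) = 16, φ(35) = 24, φ(36) = 12, φ(37) = 36, φ(38) = 18, φ(39) = 24, φ(40) = 16, φ(41) = 40, φ(42) = 12, φ(43) = 42, φ(44) = 20, φ(45) = 24, φ(46) = 22, φ(47) = 46, φ(48) = 16, φ(49) = 42, φ(50) = 20, φ(51) = 32, φ(52) = 24, φ(53) = 52, φ(54) = 18, φ(55) = 40, φ(56) = 24, φ(57) = 36, φ(58) = 28, φ(59) = 58, φ(60) = 16, φ(61) = 60, φ(62) = 30, φ(63) = 36, φ(64) = 32, φ(65) = 48, φ(66) = 20, φ(67) = 66, φ(68) = 32, φ(69) = 44. Summing all 69 values: 1470. (Average order: Σ_{n ≤ x} φ(n) ~ (3/π²) x². For x = 69, (3/π²)·69² ≈ 1447.17.)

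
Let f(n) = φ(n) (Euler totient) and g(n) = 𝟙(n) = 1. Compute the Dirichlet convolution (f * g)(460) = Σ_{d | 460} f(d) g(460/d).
(φ * 𝟙)(460) = 460

Divisors of 460: [1, 2, 4, 5, 10, 20, 23, 46, 92, 115, 230, 460]. For each d | 460:
  d = 1: φ(1) · 𝟙(460/1) = 1 · 1 = 1
  d = 2: φ(2) · 𝟙(460/2) = 1 · 1 = 1
  d = 4: φ(4) · 𝟙(460/4) = 2 · 1 = 2
  d = 5: φ(5) · 𝟙(460/5) = 4 · 1 = 4
  d = 10: φ(10) · 𝟙(460/10) = 4 · 1 = 4
  d = 20: φ(20) · 𝟙(460/20) = 8 · 1 = 8
  d = 23: φ(23) · 𝟙(460/23) = 22 · 1 = 22
  d = 46: φ(46) · 𝟙(460/46) = 22 · 1 = 22
  d = 92: φ(92) · 𝟙(460/92) = 44 · 1 = 44
  d = 115: φ(115) · 𝟙(460/115) = 88 · 1 = 88
  d = 230: φ(230) · 𝟙(460/230) = 88 · 1 = 88
  d = 460: φ(460) · 𝟙(460/460) = 176 · 1 = 176
Summing: (φ * 𝟙)(460) = 1 + 1 + 2 + 4 + 4 + 8 + 22 + 22 + 44 + 88 + 88 + 176 = 460.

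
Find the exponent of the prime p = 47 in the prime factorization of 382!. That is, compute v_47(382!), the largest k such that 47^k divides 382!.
v_47(382!) = 8

Legendre's formula: v_p(n!) = Σ_{k ≥ 1} ⌊n / p^k⌋. For p = 47, n = 382, the terms are:
  ⌊382/47^1⌋ = ⌊382/47⌋ = 8
(the next term ⌊382/47^2⌋ = 0, terminating the sum). Summing: v_47(382!) = 8 = 8.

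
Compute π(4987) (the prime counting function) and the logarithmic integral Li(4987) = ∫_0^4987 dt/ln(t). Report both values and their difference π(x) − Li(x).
π(4987) = 667;  Li(4987) ≈ 682.75;  π(x) − Li(x) ≈ -15.75.

Direct count of primes ≤ 4987 gives π(4987) = 667. Numerical evaluation of the logarithmic integral gives Li(4987) ≈ 682.75. The difference π(x) − Li(x) ≈ -15.75 is typically negative for small/moderate x (Li(x) overestimates), though Littlewood's theorem shows this sign changes infinitely often.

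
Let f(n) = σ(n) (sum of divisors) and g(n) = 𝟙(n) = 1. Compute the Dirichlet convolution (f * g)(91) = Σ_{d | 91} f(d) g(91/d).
(σ * 𝟙)(91) = 135

Divisors of 91: [1, 7, 13, 91]. For each d | 91:
  d = 1: σ(1) · 𝟙(91/1) = 1 · 1 = 1
  d = 7: σ(7) · 𝟙(91/7) = 8 · 1 = 8
  d = 13: σ(13) · 𝟙(91/13) = 14 · 1 = 14
  d = 91: σ(91) · 𝟙(91/91) = 112 · 1 = 112
Summing: (σ * 𝟙)(91) = 1 + 8 + 14 + 112 = 135.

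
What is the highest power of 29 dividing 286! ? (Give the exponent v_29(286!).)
v_29(286!) = 9

Legendre's formula: v_p(n!) = Σ_{k ≥ 1} ⌊n / p^k⌋. For p = 29, n = 286, the terms are:
  ⌊286/29^1⌋ = ⌊286/29⌋ = 9
(the next term ⌊286/29^2⌋ = 0, terminating the sum). Summing: v_29(286!) = 9 = 9.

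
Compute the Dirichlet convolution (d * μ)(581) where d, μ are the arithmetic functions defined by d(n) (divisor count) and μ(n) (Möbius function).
(d * μ)(581) = 1

Divisors of 581: [1, 7, 83, 581]. For each d | 581:
  d = 1: d(1) · μ(581/1) = 1 · 1 = 1
  d = 7: d(7) · μ(581/7) = 2 · -1 = -2
  d = 83: d(83) · μ(581/83) = 2 · -1 = -2
  d = 581: d(581) · μ(581/581) = 4 · 1 = 4
Summing: (d * μ)(581) = 1 + -2 + -2 + 4 = 1.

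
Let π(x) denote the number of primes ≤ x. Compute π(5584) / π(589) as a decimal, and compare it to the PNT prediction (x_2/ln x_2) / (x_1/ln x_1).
π(5584)/π(589) = 737/107 ≈ 6.8879;  PNT prediction ≈ 7.0089.

π(589) = 107 and π(5584) = 737, so π(5584)/π(589) ≈ 6.8879. The PNT-predicted ratio is (5584/ln(5584)) / (589/ln(589)) ≈ 7.0089. The two agree to within a few percent, as expected.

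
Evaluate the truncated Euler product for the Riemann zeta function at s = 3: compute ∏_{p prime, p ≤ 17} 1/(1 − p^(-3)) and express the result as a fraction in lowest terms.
∏ = 193396928725/160952722176

The primes p ≤ 17 are [2, 3, 5, 7, 11, 13, 17]. For each prime, (1 − 1/p^3)^(-1) = p^3 / (p^3 − 1). The product is (1 − 1/2^3)^(-1), (1 − 1/3^3)^(-1), (1 − 1/5^3)^(-1), (1 − 1/7^3)^(-1), (1 − 1/11^3)^(-1), (1 − 1/13^3)^(-1), (1 − 1/17^3)^(-1) = ∏ p^3 / (p^3 − 1) = 193396928725/160952722176.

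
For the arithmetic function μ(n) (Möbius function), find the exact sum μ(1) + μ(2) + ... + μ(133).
Σ_{n ≤ 133} μ(n) = -2

Compute μ(n) for each 1 ≤ n ≤ 133: μ(1) = 1, μ(2) = -1, μ(3) = -1, μ(4) = 0, μ(5) = -1, μ(6) = 1, μ(7) = -1, μ(8) = 0, μ(9) = 0, μ(10) = 1, μ(11) = -1, μ(12) = 0, μ(13) = -1, μ(14) = 1, μ(15) = 1, μ(16) = 0, μ(17) = -1, μ(18) = 0, μ(19) = -1, μ(20) = 0, μ(21) = 1, μ(22) = 1, μ(23) = -1, μ(24) = 0, μ(25) = 0, μ(26) = 1, μ(27) = 0, μ(28) = 0, μ(29) = -1, μ(30) = -1, μ(31) = -1, μ(32) = 0, μ(33) = 1, μ(34) = 1, μ(35) = 1, μ(36) = 0, μ(37) = -1, μ(38) = 1, μ(39) = 1, μ(40) = 0, μ(41) = -1, μ(42) = -1, μ(43) = -1, μ(44) = 0, μ(45) = 0, μ(46) = 1, μ(47) = -1, μ(48) = 0, μ(49) = 0, μ(50) = 0, μ(51) = 1, μ(52) = 0, μ(53) = -1, μ(54) = 0, μ(55) = 1, μ(56) = 0, μ(57) = 1, μ(58) = 1, μ(59) = -1, μ(60) = 0, μ(61) = -1, μ(62) = 1, μ(63) = 0, μ(64) = 0, μ(65) = 1, μ(66) = -1, μ(67) = -1, μ(68) = 0, μ(69) = 1, μ(70) = -1, μ(71) = -1, μ(72) = 0, μ(73) = -1, μ(74) = 1, μ(75) = 0, μ(76) = 0, μ(77) = 1, μ(78) = -1, μ(79) = -1, μ(80) = 0, μ(81) = 0, μ(82) = 1, μ(83) = -1, μ(84) = 0, μ(85) = 1, μ(86) = 1, μ(87) = 1, μ(88) = 0, μ(89) = -1, μ(90) = 0, μ(91) = 1, μ(92) = 0, μ(93) = 1, μ(94) = 1, μ(95) = 1, μ(96) = 0, μ(97) = -1, μ(98) = 0, μ(99) = 0, μ(100) = 0, μ(101) = -1, μ(102) = -1, μ(103) = -1, μ(104) = 0, μ(105) = -1, μ(106) = 1, μ(107) = -1, μ(108) = 0, μ(109) = -1, μ(110) = -1, μ(111) = 1, μ(112) = 0, μ(113) = -1, μ(114) = -1, μ(115) = 1, μ(116) = 0, μ(117) = 0, μ(118) = 1, μ(119) = 1, μ(120) = 0, μ(121) = 0, μ(122) = 1, μ(123) = 1, μ(124) = 0, μ(125) = 0, μ(126) = 0, μ(127) = -1, μ(128) = 0, μ(129) = 1, μ(130) = -1, μ(131) = -1, μ(132) = 0, μ(133) = 1. Summing all 133 values: -2. (Mertens function M(x) = Σ_{n ≤ x} μ(n); on average M(x) should be small (PNT ⟺ M(x) = o(x)).)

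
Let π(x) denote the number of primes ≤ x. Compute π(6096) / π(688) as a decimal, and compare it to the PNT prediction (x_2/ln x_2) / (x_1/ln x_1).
π(6096)/π(688) = 795/124 ≈ 6.4113;  PNT prediction ≈ 6.6426.

π(688) = 124 and π(6096) = 795, so π(6096)/π(688) ≈ 6.4113. The PNT-predicted ratio is (6096/ln(6096)) / (688/ln(688)) ≈ 6.6426. The two agree to within a few percent, as expected.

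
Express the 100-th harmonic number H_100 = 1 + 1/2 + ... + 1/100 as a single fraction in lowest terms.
H_100 = 14466636279520351160221518043104131447711/2788815009188499086581352357412492142272

Direct summation: H_100 = 1 + 1/2 + ... + 1/100. The least common denominator is lcm(1, ..., 100) = 69720375229712477164533808935312303556800; over this denominator the numerator is 69720375229712477164533808935312303556800 + 34860187614856238582266904467656151778400 + 23240125076570825721511269645104101185600 + 17430093807428119291133452233828075889200 + 13944075045942495432906761787062460711360 + 11620062538285412860755634822552050592800 + 9960053604244639594933401276473186222400 + 8715046903714059645566726116914037944600 + 7746708358856941907170423215034700395200 + 6972037522971247716453380893531230355680 + 6338215929973861560412164448664754868800 + 5810031269142706430377817411276025296400 + 5363105786900959781887216071947100273600 + 4980026802122319797466700638236593111200 + 4648025015314165144302253929020820237120 + 4357523451857029822783363058457018972300 + 4101198542924263362619635819724253150400 + 3873354179428470953585211607517350197600 + 3669493433142761956028095207121700187200 + 3486018761485623858226690446765615177840 + 3320017868081546531644467092157728740800 + 3169107964986930780206082224332377434400 + 3031320662161412050631904736317926241600 + 2905015634571353215188908705638012648200 + 2788815009188499086581352357412492142272 + 2681552893450479890943608035973550136800 + 2582236119618980635723474405011566798400 + 2490013401061159898733350319118296555600 + 2404150869990085419466683066734907019200 + 2324012507657082572151126964510410118560 + 2249044362248789585952703514042332372800 + 2178761725928514911391681529228509486150 + 2112738643324620520137388149554918289600 + 2050599271462131681309817909862126575200 + 1992010720848927918986680255294637244480 + 1936677089714235476792605803758675098800 + 1884334465667904788230643484738170366400 + 1834746716571380978014047603560850093600 + 1787701928966986593962405357315700091200 + 1743009380742811929113345223382807588920 + 1700496956822255540598385583788104964800 + 1660008934040773265822233546078864370400 + 1621404075109592492198460672914239617600 + 1584553982493465390103041112166188717200 + 1549341671771388381434084643006940079040 + 1515660331080706025315952368158963120800 + 1483412238930052705628378913517283054400 + 1452507817285676607594454352819006324100 + 1422864800606377084990485896639026603200 + 1394407504594249543290676178706246071136 + 1367066180974754454206545273241417716800 + 1340776446725239945471804017986775068400 + 1315478777919103342727052998779477425600 + 1291118059809490317861737202505783399200 + 1267643185994772312082432889732950973760 + 1245006700530579949366675159559148277800 + 1223164477714253985342698402373900062400 + 1202075434995042709733341533367453509600 + 1181701275079872494314132354835801755200 + 1162006253828541286075563482255205059280 + 1142956970978893068271046048119873828800 + 1124522181124394792976351757021166186400 + 1106672622693848843881489030719242913600 + 1089380862964257455695840764614254743075 + 1072621157380191956377443214389420054720 + 1056369321662310260068694074777459144800 + 1040602615368842942754235954258392590400 + 1025299635731065840654908954931063287600 + 1010440220720470683543968245439308747200 + 996005360424463959493340127647318622240 + 981977115911443340345546604722708500800 + 968338544857117738396302901879337549400 + 955073633283732563897723410072771281600 + 942167232833952394115321742369085183200 + 929605003062833028860450785804164047424 + 917373358285690489007023801780425046800 + 905459418567694508630309206952107838400 + 893850964483493296981202678657850045600 + 882536395312816166639668467535598779200 + 871504690371405964556672611691403794460 + 860745373206326878574491468337188932800 + 850248478411127770299192791894052482400 + 840004520839909363428118179943521729600 + 830004467020386632911116773039432185200 + 820239708584852672523927163944850630080 + 810702037554796246099230336457119808800 + 801383623330028473155561022244969006400 + 792276991246732695051520556083094358600 + 783375002581039069264424819497891051200 + 774670835885694190717042321503470039520 + 766157969557279968841030867421014324800 + 757830165540353012657976184079481560400 + 749681454082929861984234504680777457600 + 741706119465026352814189456758641527200 + 733898686628552391205619041424340037440 + 726253908642838303797227176409503162050 + 718766754945489455304472257065075294400 + 711432400303188542495242948319513301600 + 704246214441540173379129383184972763200 + 697203752297124771645338089353123035568 = 361665906988008779005537951077603286192775, so H_100 = 361665906988008779005537951077603286192775/69720375229712477164533808935312303556800; reducing by gcd(361665906988008779005537951077603286192775, 69720375229712477164533808935312303556800) = 25 gives 14466636279520351160221518043104131447711/2788815009188499086581352357412492142272 ≈ 5.18738. (The PNT-adjacent estimate ln(100) + γ ≈ 5.18239 matches within O(1/n).)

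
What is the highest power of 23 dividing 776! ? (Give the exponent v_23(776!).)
v_23(776!) = 34

Legendre's formula: v_p(n!) = Σ_{k ≥ 1} ⌊n / p^k⌋. For p = 23, n = 776, the terms are:
  ⌊776/23^1⌋ = ⌊776/23⌋ = 33
  ⌊776/23^2⌋ = ⌊776/529⌋ = 1
(the next term ⌊776/23^3⌋ = 0, terminating the sum). Summing: v_23(776!) = 33 + 1 = 34.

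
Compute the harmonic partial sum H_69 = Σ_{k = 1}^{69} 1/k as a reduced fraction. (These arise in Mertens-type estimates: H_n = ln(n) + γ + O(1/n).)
H_69 = 42409610330030873613929048033/8801320137209899102584580800

Direct summation: H_69 = 1 + 1/2 + ... + 1/69. The least common denominator is lcm(1, ..., 69) = 79211881234889091923261227200; over this denominator the numerator is 79211881234889091923261227200 + 39605940617444545961630613600 + 26403960411629697307753742400 + 19802970308722272980815306800 + 15842376246977818384652245440 + 13201980205814848653876871200 + 11315983033555584560465889600 + 9901485154361136490407653400 + 8801320137209899102584580800 + 7921188123488909192326122720 + 7201080112262644720296475200 + 6600990102907424326938435600 + 6093221633453007071020094400 + 5657991516777792280232944800 + 5280792082325939461550748480 + 4950742577180568245203826700 + 4659522425581711289603601600 + 4400660068604949551292290400 + 4169046380783636417013748800 + 3960594061744454596163061360 + 3771994344518528186821963200 + 3600540056131322360148237600 + 3443994836299525735793966400 + 3300495051453712163469217800 + 3168475249395563676930449088 + 3046610816726503535510047200 + 2933773379069966367528193600 + 2828995758388896140116472400 + 2731444180513416962871076800 + 2640396041162969730775374240 + 2555221975319002965266491200 + 2475371288590284122601913350 + 2400360037420881573432158400 + 2329761212790855644801800800 + 2263196606711116912093177920 + 2200330034302474775646145200 + 2140861654997002484412465600 + 2084523190391818208506874400 + 2031073877817669023673364800 + 1980297030872227298081530680 + 1931997103289977851786859200 + 1885997172259264093410981600 + 1842136772904397486587470400 + 1800270028065661180074118800 + 1760264027441979820516916160 + 1721997418149762867896983200 + 1685359175210406211133217600 + 1650247525726856081734608900 + 1616569004793654937209412800 + 1584237624697781838465224544 + 1553174141860570429867867200 + 1523305408363251767755023600 + 1494563796884699847608702400 + 1466886689534983183764096800 + 1440216022452528944059295040 + 1414497879194448070058236200 + 1389682126927878805671249600 + 1365722090256708481435538400 + 1342574258218459185140020800 + 1320198020581484865387687120 + 1298555430080149047922315200 + 1277610987659501482633245600 + 1257331448172842728940654400 + 1237685644295142061300956675 + 1218644326690601414204018880 + 1200180018710440786716079200 + 1182266884102822267511361600 + 1164880606395427822400900400 + 1147998278766508578597988800 = 381686492970277862525361432297, so H_69 = 381686492970277862525361432297/79211881234889091923261227200; reducing by gcd(381686492970277862525361432297, 79211881234889091923261227200) = 9 gives 42409610330030873613929048033/8801320137209899102584580800 ≈ 4.81855. (The PNT-adjacent estimate ln(69) + γ ≈ 4.81132 matches within O(1/n).)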